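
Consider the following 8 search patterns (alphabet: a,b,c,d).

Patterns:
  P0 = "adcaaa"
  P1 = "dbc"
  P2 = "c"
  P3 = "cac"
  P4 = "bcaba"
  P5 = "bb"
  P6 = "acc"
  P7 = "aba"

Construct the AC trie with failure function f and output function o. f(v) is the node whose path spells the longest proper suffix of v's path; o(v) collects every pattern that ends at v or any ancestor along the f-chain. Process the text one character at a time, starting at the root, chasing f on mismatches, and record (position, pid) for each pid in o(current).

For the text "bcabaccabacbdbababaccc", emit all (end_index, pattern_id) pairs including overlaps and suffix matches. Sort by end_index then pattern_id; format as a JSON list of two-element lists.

Build:
Trie nodes:
  n0 'ε': a→1 b→13 c→10 d→7
  n1 'a': b→21 c→19 d→2
  n2 'ad': c→3
  n3 'adc': a→4
  n4 'adca': a→5
  n5 'adcaa': a→6
  n6 'adcaaa': ·  [P0 ends]
  n7 'd': b→8
  n8 'db': c→9
  n9 'dbc': ·  [P1 ends]
  n10 'c': a→11  [P2 ends]
  n11 'ca': c→12
  n12 'cac': ·  [P3 ends]
  n13 'b': b→18 c→14
  n14 'bc': a→15
  n15 'bca': b→16
  n16 'bcab': a→17
  n17 'bcaba': ·  [P4 ends]
  n18 'bb': ·  [P5 ends]
  n19 'ac': c→20
  n20 'acc': ·  [P6 ends]
  n21 'ab': a→22
  n22 'aba': ·  [P7 ends]

Failure links (BFS by depth):
  fail(1) 'a': from fail(0)=0 chase 'a': 0 ⇒ 0;  out=∅∪out(0)=∅
  fail(7) 'd': from fail(0)=0 chase 'd': 0 ⇒ 0;  out=∅∪out(0)=∅
  fail(10) 'c': from fail(0)=0 chase 'c': 0 ⇒ 0;  out={2}∪out(0)={2}
  fail(13) 'b': from fail(0)=0 chase 'b': 0 ⇒ 0;  out=∅∪out(0)=∅
  fail(2) 'ad': from fail(1)=0 chase 'd': 0 ⇒ 7;  out=∅∪out(7)=∅
  fail(8) 'db': from fail(7)=0 chase 'b': 0 ⇒ 13;  out=∅∪out(13)=∅
  fail(11) 'ca': from fail(10)=0 chase 'a': 0 ⇒ 1;  out=∅∪out(1)=∅
  fail(14) 'bc': from fail(13)=0 chase 'c': 0 ⇒ 10;  out=∅∪out(10)={2}
  fail(18) 'bb': from fail(13)=0 chase 'b': 0 ⇒ 13;  out={5}∪out(13)={5}
  fail(19) 'ac': from fail(1)=0 chase 'c': 0 ⇒ 10;  out=∅∪out(10)={2}
  fail(21) 'ab': from fail(1)=0 chase 'b': 0 ⇒ 13;  out=∅∪out(13)=∅
  fail(3) 'adc': from fail(2)=7 chase 'c': 7→0 ⇒ 10;  out=∅∪out(10)={2}
  fail(9) 'dbc': from fail(8)=13 chase 'c': 13 ⇒ 14;  out={1}∪out(14)={1,2}
  fail(12) 'cac': from fail(11)=1 chase 'c': 1 ⇒ 19;  out={3}∪out(19)={2,3}
  fail(15) 'bca': from fail(14)=10 chase 'a': 10 ⇒ 11;  out=∅∪out(11)=∅
  fail(20) 'acc': from fail(19)=10 chase 'c': 10→0 ⇒ 10;  out={6}∪out(10)={2,6}
  fail(22) 'aba': from fail(21)=13 chase 'a': 13→0 ⇒ 1;  out={7}∪out(1)={7}
  fail(4) 'adca': from fail(3)=10 chase 'a': 10 ⇒ 11;  out=∅∪out(11)=∅
  fail(16) 'bcab': from fail(15)=11 chase 'b': 11→1 ⇒ 21;  out=∅∪out(21)=∅
  fail(5) 'adcaa': from fail(4)=11 chase 'a': 11→1→0 ⇒ 1;  out=∅∪out(1)=∅
  fail(17) 'bcaba': from fail(16)=21 chase 'a': 21 ⇒ 22;  out={4}∪out(22)={4,7}
  fail(6) 'adcaaa': from fail(5)=1 chase 'a': 1→0 ⇒ 1;  out={0}∪out(1)={0}

Scan:
[0] read 'b'  n0⇒n13
[1] read 'c'  n13⇒n14  emit P2@[1:1]
[2] read 'a'  n14⇒n15
[3] read 'b'  n15⇒n16
[4] read 'a'  n16⇒n17  emit P4@[0:4],P7@[2:4]
[5] read 'c'  n17⇒n19 (fail-walked)  emit P2@[5:5]
[6] read 'c'  n19⇒n20  emit P2@[6:6],P6@[4:6]
[7] read 'a'  n20⇒n11 (fail-walked)
[8] read 'b'  n11⇒n21 (fail-walked)
[9] read 'a'  n21⇒n22  emit P7@[7:9]
[10] read 'c'  n22⇒n19 (fail-walked)  emit P2@[10:10]
[11] read 'b'  n19⇒n13 (fail-walked)
[12] read 'd'  n13⇒n7 (fail-walked)
[13] read 'b'  n7⇒n8
[14] read 'a'  n8⇒n1 (fail-walked)
[15] read 'b'  n1⇒n21
[16] read 'a'  n21⇒n22  emit P7@[14:16]
[17] read 'b'  n22⇒n21 (fail-walked)
[18] read 'a'  n21⇒n22  emit P7@[16:18]
[19] read 'c'  n22⇒n19 (fail-walked)  emit P2@[19:19]
[20] read 'c'  n19⇒n20  emit P2@[20:20],P6@[18:20]
[21] read 'c'  n20⇒n10 (fail-walked)  emit P2@[21:21]

Matches: [[1,2],[4,4],[4,7],[5,2],[6,2],[6,6],[9,7],[10,2],[16,7],[18,7],[19,2],[20,2],[20,6],[21,2]]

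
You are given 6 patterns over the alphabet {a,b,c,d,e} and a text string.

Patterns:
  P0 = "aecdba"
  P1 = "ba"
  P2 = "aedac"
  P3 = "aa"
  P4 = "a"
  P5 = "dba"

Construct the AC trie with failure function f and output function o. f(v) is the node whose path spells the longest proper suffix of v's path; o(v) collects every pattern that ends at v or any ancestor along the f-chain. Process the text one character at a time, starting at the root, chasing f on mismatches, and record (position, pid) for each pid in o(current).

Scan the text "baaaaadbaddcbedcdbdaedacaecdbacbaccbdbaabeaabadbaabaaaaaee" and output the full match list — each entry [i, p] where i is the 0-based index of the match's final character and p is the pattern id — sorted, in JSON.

Build:
Trie nodes:
  n0 'ε': a→1 b→7 d→13
  n1 'a': a→12 e→2  [P4 ends]
  n2 'ae': c→3 d→9
  n3 'aec': d→4
  n4 'aecd': b→5
  n5 'aecdb': a→6
  n6 'aecdba': ·  [P0 ends]
  n7 'b': a→8
  n8 'ba': ·  [P1 ends]
  n9 'aed': a→10
  n10 'aeda': c→11
  n11 'aedac': ·  [P2 ends]
  n12 'aa': ·  [P3 ends]
  n13 'd': b→14
  n14 'db': a→15
  n15 'dba': ·  [P5 ends]

Failure links (BFS by depth):
  fail(1) 'a': from fail(0)=0 chase 'a': 0 ⇒ 0;  out={4}∪out(0)={4}
  fail(7) 'b': from fail(0)=0 chase 'b': 0 ⇒ 0;  out=∅∪out(0)=∅
  fail(13) 'd': from fail(0)=0 chase 'd': 0 ⇒ 0;  out=∅∪out(0)=∅
  fail(2) 'ae': from fail(1)=0 chase 'e': 0 ⇒ 0;  out=∅∪out(0)=∅
  fail(8) 'ba': from fail(7)=0 chase 'a': 0 ⇒ 1;  out={1}∪out(1)={1,4}
  fail(12) 'aa': from fail(1)=0 chase 'a': 0 ⇒ 1;  out={3}∪out(1)={3,4}
  fail(14) 'db': from fail(13)=0 chase 'b': 0 ⇒ 7;  out=∅∪out(7)=∅
  fail(3) 'aec': from fail(2)=0 chase 'c': 0 ⇒ 0;  out=∅∪out(0)=∅
  fail(9) 'aed': from fail(2)=0 chase 'd': 0 ⇒ 13;  out=∅∪out(13)=∅
  fail(15) 'dba': from fail(14)=7 chase 'a': 7 ⇒ 8;  out={5}∪out(8)={1,4,5}
  fail(4) 'aecd': from fail(3)=0 chase 'd': 0 ⇒ 13;  out=∅∪out(13)=∅
  fail(10) 'aeda': from fail(9)=13 chase 'a': 13→0 ⇒ 1;  out=∅∪out(1)={4}
  fail(5) 'aecdb': from fail(4)=13 chase 'b': 13 ⇒ 14;  out=∅∪out(14)=∅
  fail(11) 'aedac': from fail(10)=1 chase 'c': 1→0 ⇒ 0;  out={2}∪out(0)={2}
  fail(6) 'aecdba': from fail(5)=14 chase 'a': 14 ⇒ 15;  out={0}∪out(15)={0,1,4,5}

Run:
pos 0 'b': at 7
pos 1 'a': at 8  ** P1@[0:1],P4@[1:1]
pos 2 'a': at 12 (fail-walked)  ** P3@[1:2],P4@[2:2]
pos 3 'a': at 12 (fail-walked)  ** P3@[2:3],P4@[3:3]
pos 4 'a': at 12 (fail-walked)  ** P3@[3:4],P4@[4:4]
pos 5 'a': at 12 (fail-walked)  ** P3@[4:5],P4@[5:5]
pos 6 'd': at 13 (fail-walked)
pos 7 'b': at 14
pos 8 'a': at 15  ** P1@[7:8],P4@[8:8],P5@[6:8]
pos 9 'd': at 13 (fail-walked)
pos 10 'd': at 13 (fail-walked)
pos 11 'c': at 0 (fail-walked)
pos 12 'b': at 7
pos 13 'e': at 0 (fail-walked)
pos 14 'd': at 13
pos 15 'c': at 0 (fail-walked)
pos 16 'd': at 13
pos 17 'b': at 14
pos 18 'd': at 13 (fail-walked)
pos 19 'a': at 1 (fail-walked)  ** P4@[19:19]
pos 20 'e': at 2
pos 21 'd': at 9
pos 22 'a': at 10  ** P4@[22:22]
pos 23 'c': at 11  ** P2@[19:23]
pos 24 'a': at 1 (fail-walked)  ** P4@[24:24]
pos 25 'e': at 2
pos 26 'c': at 3
pos 27 'd': at 4
pos 28 'b': at 5
pos 29 'a': at 6  ** P0@[24:29],P1@[28:29],P4@[29:29],P5@[27:29]
pos 30 'c': at 0 (fail-walked)
pos 31 'b': at 7
pos 32 'a': at 8  ** P1@[31:32],P4@[32:32]
pos 33 'c': at 0 (fail-walked)
pos 34 'c': at 0
pos 35 'b': at 7
pos 36 'd': at 13 (fail-walked)
pos 37 'b': at 14
pos 38 'a': at 15  ** P1@[37:38],P4@[38:38],P5@[36:38]
pos 39 'a': at 12 (fail-walked)  ** P3@[38:39],P4@[39:39]
pos 40 'b': at 7 (fail-walked)
pos 41 'e': at 0 (fail-walked)
pos 42 'a': at 1  ** P4@[42:42]
pos 43 'a': at 12  ** P3@[42:43],P4@[43:43]
pos 44 'b': at 7 (fail-walked)
pos 45 'a': at 8  ** P1@[44:45],P4@[45:45]
pos 46 'd': at 13 (fail-walked)
pos 47 'b': at 14
pos 48 'a': at 15  ** P1@[47:48],P4@[48:48],P5@[46:48]
pos 49 'a': at 12 (fail-walked)  ** P3@[48:49],P4@[49:49]
pos 50 'b': at 7 (fail-walked)
pos 51 'a': at 8  ** P1@[50:51],P4@[51:51]
pos 52 'a': at 12 (fail-walked)  ** P3@[51:52],P4@[52:52]
pos 53 'a': at 12 (fail-walked)  ** P3@[52:53],P4@[53:53]
pos 54 'a': at 12 (fail-walked)  ** P3@[53:54],P4@[54:54]
pos 55 'a': at 12 (fail-walked)  ** P3@[54:55],P4@[55:55]
pos 56 'e': at 2 (fail-walked)
pos 57 'e': at 0 (fail-walked)

Result: [[1,1],[1,4],[2,3],[2,4],[3,3],[3,4],[4,3],[4,4],[5,3],[5,4],[8,1],[8,4],[8,5],[19,4],[22,4],[23,2],[24,4],[29,0],[29,1],[29,4],[29,5],[32,1],[32,4],[38,1],[38,4],[38,5],[39,3],[39,4],[42,4],[43,3],[43,4],[45,1],[45,4],[48,1],[48,4],[48,5],[49,3],[49,4],[51,1],[51,4],[52,3],[52,4],[53,3],[53,4],[54,3],[54,4],[55,3],[55,4]]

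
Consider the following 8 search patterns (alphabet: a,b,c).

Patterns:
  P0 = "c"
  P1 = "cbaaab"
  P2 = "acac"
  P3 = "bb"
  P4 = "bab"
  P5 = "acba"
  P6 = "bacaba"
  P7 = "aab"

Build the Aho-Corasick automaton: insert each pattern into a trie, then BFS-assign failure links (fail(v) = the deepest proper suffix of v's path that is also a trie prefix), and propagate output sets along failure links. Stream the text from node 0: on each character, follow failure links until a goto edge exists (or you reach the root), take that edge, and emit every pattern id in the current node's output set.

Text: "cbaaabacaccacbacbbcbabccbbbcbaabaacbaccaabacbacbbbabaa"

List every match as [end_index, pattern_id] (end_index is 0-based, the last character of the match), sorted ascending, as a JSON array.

Build automaton:
Trie (insert patterns):
  0='ε' goto a→7 b→11 c→1
  1='c' goto b→2  [P0 ends]
  2='cb' goto a→3
  3='cba' goto a→4
  4='cbaa' goto a→5
  5='cbaaa' goto b→6
  6='cbaaab' goto ·  [P1 ends]
  7='a' goto a→21 c→8
  8='ac' goto a→9 b→15
  9='aca' goto c→10
  10='acac' goto ·  [P2 ends]
  11='b' goto a→13 b→12
  12='bb' goto ·  [P3 ends]
  13='ba' goto b→14 c→17
  14='bab' goto ·  [P4 ends]
  15='acb' goto a→16
  16='acba' goto ·  [P5 ends]
  17='bac' goto a→18
  18='baca' goto b→19
  19='bacab' goto a→20
  20='bacaba' goto ·  [P6 ends]
  21='aa' goto b→22
  22='aab' goto ·  [P7 ends]

Failure links (BFS by depth):
  n1('c'): parent n0 fail=0; on 'c' 0 → fail=0;  out {0}∪∅={0}
  n7('a'): parent n0 fail=0; on 'a' 0 → fail=0;  out ∅∪∅=∅
  n11('b'): parent n0 fail=0; on 'b' 0 → fail=0;  out ∅∪∅=∅
  n2('cb'): parent n1 fail=0; on 'b' 0 → fail=11;  out ∅∪∅=∅
  n8('ac'): parent n7 fail=0; on 'c' 0 → fail=1;  out ∅∪{0}={0}
  n12('bb'): parent n11 fail=0; on 'b' 0 → fail=11;  out {3}∪∅={3}
  n13('ba'): parent n11 fail=0; on 'a' 0 → fail=7;  out ∅∪∅=∅
  n21('aa'): parent n7 fail=0; on 'a' 0 → fail=7;  out ∅∪∅=∅
  n3('cba'): parent n2 fail=11; on 'a' 11 → fail=13;  out ∅∪∅=∅
  n9('aca'): parent n8 fail=1; on 'a' 1→0 → fail=7;  out ∅∪∅=∅
  n14('bab'): parent n13 fail=7; on 'b' 7→0 → fail=11;  out {4}∪∅={4}
  n15('acb'): parent n8 fail=1; on 'b' 1 → fail=2;  out ∅∪∅=∅
  n17('bac'): parent n13 fail=7; on 'c' 7 → fail=8;  out ∅∪{0}={0}
  n22('aab'): parent n21 fail=7; on 'b' 7→0 → fail=11;  out {7}∪∅={7}
  n4('cbaa'): parent n3 fail=13; on 'a' 13→7 → fail=21;  out ∅∪∅=∅
  n10('acac'): parent n9 fail=7; on 'c' 7 → fail=8;  out {2}∪{0}={0,2}
  n16('acba'): parent n15 fail=2; on 'a' 2 → fail=3;  out {5}∪∅={5}
  n18('baca'): parent n17 fail=8; on 'a' 8 → fail=9;  out ∅∪∅=∅
  n5('cbaaa'): parent n4 fail=21; on 'a' 21→7 → fail=21;  out ∅∪∅=∅
  n19('bacab'): parent n18 fail=9; on 'b' 9→7→0 → fail=11;  out ∅∪∅=∅
  n6('cbaaab'): parent n5 fail=21; on 'b' 21 → fail=22;  out {1}∪{7}={1,7}
  n20('bacaba'): parent n19 fail=11; on 'a' 11 → fail=13;  out {6}∪∅={6}

Run:
i=0 'c': node 0→1  ** P0@[0:0]
i=1 'b': node 1→2
i=2 'a': node 2→3
i=3 'a': node 3→4
i=4 'a': node 4→5
i=5 'b': node 5→6  ** P1@[0:5],P7@[3:5]
i=6 'a': node 6→13 (via fail)
i=7 'c': node 13→17  ** P0@[7:7]
i=8 'a': node 17→18
i=9 'c': node 18→10 (via fail)  ** P0@[9:9],P2@[6:9]
i=10 'c': node 10→1 (via fail)  ** P0@[10:10]
i=11 'a': node 1→7 (via fail)
i=12 'c': node 7→8  ** P0@[12:12]
i=13 'b': node 8→15
i=14 'a': node 15→16  ** P5@[11:14]
i=15 'c': node 16→17 (via fail)  ** P0@[15:15]
i=16 'b': node 17→15 (via fail)
i=17 'b': node 15→12 (via fail)  ** P3@[16:17]
i=18 'c': node 12→1 (via fail)  ** P0@[18:18]
i=19 'b': node 1→2
i=20 'a': node 2→3
i=21 'b': node 3→14 (via fail)  ** P4@[19:21]
i=22 'c': node 14→1 (via fail)  ** P0@[22:22]
i=23 'c': node 1→1 (via fail)  ** P0@[23:23]
i=24 'b': node 1→2
i=25 'b': node 2→12 (via fail)  ** P3@[24:25]
i=26 'b': node 12→12 (via fail)  ** P3@[25:26]
i=27 'c': node 12→1 (via fail)  ** P0@[27:27]
i=28 'b': node 1→2
i=29 'a': node 2→3
i=30 'a': node 3→4
i=31 'b': node 4→22 (via fail)  ** P7@[29:31]
i=32 'a': node 22→13 (via fail)
i=33 'a': node 13→21 (via fail)
i=34 'c': node 21→8 (via fail)  ** P0@[34:34]
i=35 'b': node 8→15
i=36 'a': node 15→16  ** P5@[33:36]
i=37 'c': node 16→17 (via fail)  ** P0@[37:37]
i=38 'c': node 17→1 (via fail)  ** P0@[38:38]
i=39 'a': node 1→7 (via fail)
i=40 'a': node 7→21
i=41 'b': node 21→22  ** P7@[39:41]
i=42 'a': node 22→13 (via fail)
i=43 'c': node 13→17  ** P0@[43:43]
i=44 'b': node 17→15 (via fail)
i=45 'a': node 15→16  ** P5@[42:45]
i=46 'c': node 16→17 (via fail)  ** P0@[46:46]
i=47 'b': node 17→15 (via fail)
i=48 'b': node 15→12 (via fail)  ** P3@[47:48]
i=49 'b': node 12→12 (via fail)  ** P3@[48:49]
i=50 'a': node 12→13 (via fail)
i=51 'b': node 13→14  ** P4@[49:51]
i=52 'a': node 14→13 (via fail)
i=53 'a': node 13→21 (via fail)

Result: [[0,0],[5,1],[5,7],[7,0],[9,0],[9,2],[10,0],[12,0],[14,5],[15,0],[17,3],[18,0],[21,4],[22,0],[23,0],[25,3],[26,3],[27,0],[31,7],[34,0],[36,5],[37,0],[38,0],[41,7],[43,0],[45,5],[46,0],[48,3],[49,3],[51,4]]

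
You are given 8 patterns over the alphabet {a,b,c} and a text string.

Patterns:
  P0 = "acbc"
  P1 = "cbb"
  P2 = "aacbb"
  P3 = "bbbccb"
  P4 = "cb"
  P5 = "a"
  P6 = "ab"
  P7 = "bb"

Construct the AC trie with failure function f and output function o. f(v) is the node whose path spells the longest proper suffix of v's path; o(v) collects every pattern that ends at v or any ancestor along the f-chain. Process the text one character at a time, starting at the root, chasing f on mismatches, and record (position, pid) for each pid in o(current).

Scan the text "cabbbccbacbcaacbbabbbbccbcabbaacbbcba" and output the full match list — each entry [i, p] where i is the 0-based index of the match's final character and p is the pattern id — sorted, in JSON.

Construct AC machine:
Trie (insert patterns):
  n0 'ε': a→1 b→12 c→5
  n1 'a': a→8 b→18 c→2  [P5 ends]
  n2 'ac': b→3
  n3 'acb': c→4
  n4 'acbc': ·  [P0 ends]
  n5 'c': b→6
  n6 'cb': b→7  [P4 ends]
  n7 'cbb': ·  [P1 ends]
  n8 'aa': c→9
  n9 'aac': b→10
  n10 'aacb': b→11
  n11 'aacbb': ·  [P2 ends]
  n12 'b': b→13
  n13 'bb': b→14  [P7 ends]
  n14 'bbb': c→15
  n15 'bbbc': c→16
  n16 'bbbcc': b→17
  n17 'bbbccb': ·  [P3 ends]
  n18 'ab': ·  [P6 ends]

BFS fail/out derivation:
  n1('a'): parent n0 fail=0; on 'a' 0 → fail=0;  out {5}∪∅={5}
  n5('c'): parent n0 fail=0; on 'c' 0 → fail=0;  out ∅∪∅=∅
  n12('b'): parent n0 fail=0; on 'b' 0 → fail=0;  out ∅∪∅=∅
  n2('ac'): parent n1 fail=0; on 'c' 0 → fail=5;  out ∅∪∅=∅
  n6('cb'): parent n5 fail=0; on 'b' 0 → fail=12;  out {4}∪∅={4}
  n8('aa'): parent n1 fail=0; on 'a' 0 → fail=1;  out ∅∪{5}={5}
  n13('bb'): parent n12 fail=0; on 'b' 0 → fail=12;  out {7}∪∅={7}
  n18('ab'): parent n1 fail=0; on 'b' 0 → fail=12;  out {6}∪∅={6}
  n3('acb'): parent n2 fail=5; on 'b' 5 → fail=6;  out ∅∪{4}={4}
  n7('cbb'): parent n6 fail=12; on 'b' 12 → fail=13;  out {1}∪{7}={1,7}
  n9('aac'): parent n8 fail=1; on 'c' 1 → fail=2;  out ∅∪∅=∅
  n14('bbb'): parent n13 fail=12; on 'b' 12 → fail=13;  out ∅∪{7}={7}
  n4('acbc'): parent n3 fail=6; on 'c' 6→12→0 → fail=5;  out {0}∪∅={0}
  n10('aacb'): parent n9 fail=2; on 'b' 2 → fail=3;  out ∅∪{4}={4}
  n15('bbbc'): parent n14 fail=13; on 'c' 13→12→0 → fail=5;  out ∅∪∅=∅
  n11('aacbb'): parent n10 fail=3; on 'b' 3→6 → fail=7;  out {2}∪{1,7}={1,2,7}
  n16('bbbcc'): parent n15 fail=5; on 'c' 5→0 → fail=5;  out ∅∪∅=∅
  n17('bbbccb'): parent n16 fail=5; on 'b' 5 → fail=6;  out {3}∪{4}={3,4}

Run:
[0] read 'c'  n0⇒n5
[1] read 'a'  n5⇒n1 (fail-walked)  ** P5@[1:1]
[2] read 'b'  n1⇒n18  ** P6@[1:2]
[3] read 'b'  n18⇒n13 (fail-walked)  ** P7@[2:3]
[4] read 'b'  n13⇒n14  ** P7@[3:4]
[5] read 'c'  n14⇒n15
[6] read 'c'  n15⇒n16
[7] read 'b'  n16⇒n17  ** P3@[2:7],P4@[6:7]
[8] read 'a'  n17⇒n1 (fail-walked)  ** P5@[8:8]
[9] read 'c'  n1⇒n2
[10] read 'b'  n2⇒n3  ** P4@[9:10]
[11] read 'c'  n3⇒n4  ** P0@[8:11]
[12] read 'a'  n4⇒n1 (fail-walked)  ** P5@[12:12]
[13] read 'a'  n1⇒n8  ** P5@[13:13]
[14] read 'c'  n8⇒n9
[15] read 'b'  n9⇒n10  ** P4@[14:15]
[16] read 'b'  n10⇒n11  ** P1@[14:16],P2@[12:16],P7@[15:16]
[17] read 'a'  n11⇒n1 (fail-walked)  ** P5@[17:17]
[18] read 'b'  n1⇒n18  ** P6@[17:18]
[19] read 'b'  n18⇒n13 (fail-walked)  ** P7@[18:19]
[20] read 'b'  n13⇒n14  ** P7@[19:20]
[21] read 'b'  n14⇒n14 (fail-walked)  ** P7@[20:21]
[22] read 'c'  n14⇒n15
[23] read 'c'  n15⇒n16
[24] read 'b'  n16⇒n17  ** P3@[19:24],P4@[23:24]
[25] read 'c'  n17⇒n5 (fail-walked)
[26] read 'a'  n5⇒n1 (fail-walked)  ** P5@[26:26]
[27] read 'b'  n1⇒n18  ** P6@[26:27]
[28] read 'b'  n18⇒n13 (fail-walked)  ** P7@[27:28]
[29] read 'a'  n13⇒n1 (fail-walked)  ** P5@[29:29]
[30] read 'a'  n1⇒n8  ** P5@[30:30]
[31] read 'c'  n8⇒n9
[32] read 'b'  n9⇒n10  ** P4@[31:32]
[33] read 'b'  n10⇒n11  ** P1@[31:33],P2@[29:33],P7@[32:33]
[34] read 'c'  n11⇒n5 (fail-walked)
[35] read 'b'  n5⇒n6  ** P4@[34:35]
[36] read 'a'  n6⇒n1 (fail-walked)  ** P5@[36:36]

Matches: [[1,5],[2,6],[3,7],[4,7],[7,3],[7,4],[8,5],[10,4],[11,0],[12,5],[13,5],[15,4],[16,1],[16,2],[16,7],[17,5],[18,6],[19,7],[20,7],[21,7],[24,3],[24,4],[26,5],[27,6],[28,7],[29,5],[30,5],[32,4],[33,1],[33,2],[33,7],[35,4],[36,5]]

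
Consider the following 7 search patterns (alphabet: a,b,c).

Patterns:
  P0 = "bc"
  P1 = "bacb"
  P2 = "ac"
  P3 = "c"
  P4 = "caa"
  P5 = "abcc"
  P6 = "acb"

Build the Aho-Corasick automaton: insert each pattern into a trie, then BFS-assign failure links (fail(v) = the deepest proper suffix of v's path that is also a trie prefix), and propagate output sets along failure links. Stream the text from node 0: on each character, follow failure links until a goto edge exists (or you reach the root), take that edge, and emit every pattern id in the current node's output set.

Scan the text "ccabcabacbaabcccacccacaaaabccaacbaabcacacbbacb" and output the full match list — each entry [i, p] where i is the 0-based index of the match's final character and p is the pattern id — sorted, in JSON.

Construct AC machine:
Trie (insert patterns):
  0='ε' goto a→6 b→1 c→8
  1='b' goto a→3 c→2
  2='bc' goto ·  [P0 ends]
  3='ba' goto c→4
  4='bac' goto b→5
  5='bacb' goto ·  [P1 ends]
  6='a' goto b→11 c→7
  7='ac' goto b→14  [P2 ends]
  8='c' goto a→9  [P3 ends]
  9='ca' goto a→10
  10='caa' goto ·  [P4 ends]
  11='ab' goto c→12
  12='abc' goto c→13
  13='abcc' goto ·  [P5 ends]
  14='acb' goto ·  [P6 ends]

BFS fail/out derivation:
  fail(1) 'b': from fail(0)=0 chase 'b': 0 ⇒ 0;  out=∅∪out(0)=∅
  fail(6) 'a': from fail(0)=0 chase 'a': 0 ⇒ 0;  out=∅∪out(0)=∅
  fail(8) 'c': from fail(0)=0 chase 'c': 0 ⇒ 0;  out={3}∪out(0)={3}
  fail(2) 'bc': from fail(1)=0 chase 'c': 0 ⇒ 8;  out={0}∪out(8)={0,3}
  fail(3) 'ba': from fail(1)=0 chase 'a': 0 ⇒ 6;  out=∅∪out(6)=∅
  fail(7) 'ac': from fail(6)=0 chase 'c': 0 ⇒ 8;  out={2}∪out(8)={2,3}
  fail(9) 'ca': from fail(8)=0 chase 'a': 0 ⇒ 6;  out=∅∪out(6)=∅
  fail(11) 'ab': from fail(6)=0 chase 'b': 0 ⇒ 1;  out=∅∪out(1)=∅
  fail(4) 'bac': from fail(3)=6 chase 'c': 6 ⇒ 7;  out=∅∪out(7)={2,3}
  fail(10) 'caa': from fail(9)=6 chase 'a': 6→0 ⇒ 6;  out={4}∪out(6)={4}
  fail(12) 'abc': from fail(11)=1 chase 'c': 1 ⇒ 2;  out=∅∪out(2)={0,3}
  fail(14) 'acb': from fail(7)=8 chase 'b': 8→0 ⇒ 1;  out={6}∪out(1)={6}
  fail(5) 'bacb': from fail(4)=7 chase 'b': 7 ⇒ 14;  out={1}∪out(14)={1,6}
  fail(13) 'abcc': from fail(12)=2 chase 'c': 2→8→0 ⇒ 8;  out={5}∪out(8)={3,5}

Run:
i=0 'c': node 0→8  → match P3@[0:0]
i=1 'c': node 8→8 (via fail)  → match P3@[1:1]
i=2 'a': node 8→9
i=3 'b': node 9→11 (via fail)
i=4 'c': node 11→12  → match P0@[3:4],P3@[4:4]
i=5 'a': node 12→9 (via fail)
i=6 'b': node 9→11 (via fail)
i=7 'a': node 11→3 (via fail)
i=8 'c': node 3→4  → match P2@[7:8],P3@[8:8]
i=9 'b': node 4→5  → match P1@[6:9],P6@[7:9]
i=10 'a': node 5→3 (via fail)
i=11 'a': node 3→6 (via fail)
i=12 'b': node 6→11
i=13 'c': node 11→12  → match P0@[12:13],P3@[13:13]
i=14 'c': node 12→13  → match P3@[14:14],P5@[11:14]
i=15 'c': node 13→8 (via fail)  → match P3@[15:15]
i=16 'a': node 8→9
i=17 'c': node 9→7 (via fail)  → match P2@[16:17],P3@[17:17]
i=18 'c': node 7→8 (via fail)  → match P3@[18:18]
i=19 'c': node 8→8 (via fail)  → match P3@[19:19]
i=20 'a': node 8→9
i=21 'c': node 9→7 (via fail)  → match P2@[20:21],P3@[21:21]
i=22 'a': node 7→9 (via fail)
i=23 'a': node 9→10  → match P4@[21:23]
i=24 'a': node 10→6 (via fail)
i=25 'a': node 6→6 (via fail)
i=26 'b': node 6→11
i=27 'c': node 11→12  → match P0@[26:27],P3@[27:27]
i=28 'c': node 12→13  → match P3@[28:28],P5@[25:28]
i=29 'a': node 13→9 (via fail)
i=30 'a': node 9→10  → match P4@[28:30]
i=31 'c': node 10→7 (via fail)  → match P2@[30:31],P3@[31:31]
i=32 'b': node 7→14  → match P6@[30:32]
i=33 'a': node 14→3 (via fail)
i=34 'a': node 3→6 (via fail)
i=35 'b': node 6→11
i=36 'c': node 11→12  → match P0@[35:36],P3@[36:36]
i=37 'a': node 12→9 (via fail)
i=38 'c': node 9→7 (via fail)  → match P2@[37:38],P3@[38:38]
i=39 'a': node 7→9 (via fail)
i=40 'c': node 9→7 (via fail)  → match P2@[39:40],P3@[40:40]
i=41 'b': node 7→14  → match P6@[39:41]
i=42 'b': node 14→1 (via fail)
i=43 'a': node 1→3
i=44 'c': node 3→4  → match P2@[43:44],P3@[44:44]
i=45 'b': node 4→5  → match P1@[42:45],P6@[43:45]

Matches: [[0,3],[1,3],[4,0],[4,3],[8,2],[8,3],[9,1],[9,6],[13,0],[13,3],[14,3],[14,5],[15,3],[17,2],[17,3],[18,3],[19,3],[21,2],[21,3],[23,4],[27,0],[27,3],[28,3],[28,5],[30,4],[31,2],[31,3],[32,6],[36,0],[36,3],[38,2],[38,3],[40,2],[40,3],[41,6],[44,2],[44,3],[45,1],[45,6]]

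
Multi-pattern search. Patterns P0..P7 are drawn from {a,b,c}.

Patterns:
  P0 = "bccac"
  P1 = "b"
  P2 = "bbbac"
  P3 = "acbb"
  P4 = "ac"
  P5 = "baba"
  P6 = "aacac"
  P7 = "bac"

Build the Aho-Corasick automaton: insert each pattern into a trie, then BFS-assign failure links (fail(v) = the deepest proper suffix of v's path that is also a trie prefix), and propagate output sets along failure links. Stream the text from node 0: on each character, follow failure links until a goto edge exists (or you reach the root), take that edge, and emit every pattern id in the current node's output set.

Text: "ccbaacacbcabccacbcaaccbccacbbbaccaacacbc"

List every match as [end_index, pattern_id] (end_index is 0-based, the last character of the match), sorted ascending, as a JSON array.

Construct AC machine:
Trie (insert patterns):
  0='ε' goto a→10 b→1
  1='b' goto a→14 b→6 c→2  [P1 ends]
  2='bc' goto c→3
  3='bcc' goto a→4
  4='bcca' goto c→5
  5='bccac' goto ·  [P0 ends]
  6='bb' goto b→7
  7='bbb' goto a→8
  8='bbba' goto c→9
  9='bbbac' goto ·  [P2 ends]
  10='a' goto a→17 c→11
  11='ac' goto b→12  [P4 ends]
  12='acb' goto b→13
  13='acbb' goto ·  [P3 ends]
  14='ba' goto b→15 c→21
  15='bab' goto a→16
  16='baba' goto ·  [P5 ends]
  17='aa' goto c→18
  18='aac' goto a→19
  19='aaca' goto c→20
  20='aacac' goto ·  [P6 ends]
  21='bac' goto ·  [P7 ends]

BFS fail/out derivation:
  fail(1) 'b': from fail(0)=0 chase 'b': 0 ⇒ 0;  out={1}∪out(0)={1}
  fail(10) 'a': from fail(0)=0 chase 'a': 0 ⇒ 0;  out=∅∪out(0)=∅
  fail(2) 'bc': from fail(1)=0 chase 'c': 0 ⇒ 0;  out=∅∪out(0)=∅
  fail(6) 'bb': from fail(1)=0 chase 'b': 0 ⇒ 1;  out=∅∪out(1)={1}
  fail(11) 'ac': from fail(10)=0 chase 'c': 0 ⇒ 0;  out={4}∪out(0)={4}
  fail(14) 'ba': from fail(1)=0 chase 'a': 0 ⇒ 10;  out=∅∪out(10)=∅
  fail(17) 'aa': from fail(10)=0 chase 'a': 0 ⇒ 10;  out=∅∪out(10)=∅
  fail(3) 'bcc': from fail(2)=0 chase 'c': 0 ⇒ 0;  out=∅∪out(0)=∅
  fail(7) 'bbb': from fail(6)=1 chase 'b': 1 ⇒ 6;  out=∅∪out(6)={1}
  fail(12) 'acb': from fail(11)=0 chase 'b': 0 ⇒ 1;  out=∅∪out(1)={1}
  fail(15) 'bab': from fail(14)=10 chase 'b': 10→0 ⇒ 1;  out=∅∪out(1)={1}
  fail(18) 'aac': from fail(17)=10 chase 'c': 10 ⇒ 11;  out=∅∪out(11)={4}
  fail(21) 'bac': from fail(14)=10 chase 'c': 10 ⇒ 11;  out={7}∪out(11)={4,7}
  fail(4) 'bcca': from fail(3)=0 chase 'a': 0 ⇒ 10;  out=∅∪out(10)=∅
  fail(8) 'bbba': from fail(7)=6 chase 'a': 6→1 ⇒ 14;  out=∅∪out(14)=∅
  fail(13) 'acbb': from fail(12)=1 chase 'b': 1 ⇒ 6;  out={3}∪out(6)={1,3}
  fail(16) 'baba': from fail(15)=1 chase 'a': 1 ⇒ 14;  out={5}∪out(14)={5}
  fail(19) 'aaca': from fail(18)=11 chase 'a': 11→0 ⇒ 10;  out=∅∪out(10)=∅
  fail(5) 'bccac': from fail(4)=10 chase 'c': 10 ⇒ 11;  out={0}∪out(11)={0,4}
  fail(9) 'bbbac': from fail(8)=14 chase 'c': 14 ⇒ 21;  out={2}∪out(21)={2,4,7}
  fail(20) 'aacac': from fail(19)=10 chase 'c': 10 ⇒ 11;  out={6}∪out(11)={4,6}

Run:
[0] read 'c'  n0⇒n0
[1] read 'c'  n0⇒n0
[2] read 'b'  n0⇒n1  emit P1@[2:2]
[3] read 'a'  n1⇒n14
[4] read 'a'  n14⇒n17 (fail-walked)
[5] read 'c'  n17⇒n18  emit P4@[4:5]
[6] read 'a'  n18⇒n19
[7] read 'c'  n19⇒n20  emit P4@[6:7],P6@[3:7]
[8] read 'b'  n20⇒n12 (fail-walked)  emit P1@[8:8]
[9] read 'c'  n12⇒n2 (fail-walked)
[10] read 'a'  n2⇒n10 (fail-walked)
[11] read 'b'  n10⇒n1 (fail-walked)  emit P1@[11:11]
[12] read 'c'  n1⇒n2
[13] read 'c'  n2⇒n3
[14] read 'a'  n3⇒n4
[15] read 'c'  n4⇒n5  emit P0@[11:15],P4@[14:15]
[16] read 'b'  n5⇒n12 (fail-walked)  emit P1@[16:16]
[17] read 'c'  n12⇒n2 (fail-walked)
[18] read 'a'  n2⇒n10 (fail-walked)
[19] read 'a'  n10⇒n17
[20] read 'c'  n17⇒n18  emit P4@[19:20]
[21] read 'c'  n18⇒n0 (fail-walked)
[22] read 'b'  n0⇒n1  emit P1@[22:22]
[23] read 'c'  n1⇒n2
[24] read 'c'  n2⇒n3
[25] read 'a'  n3⇒n4
[26] read 'c'  n4⇒n5  emit P0@[22:26],P4@[25:26]
[27] read 'b'  n5⇒n12 (fail-walked)  emit P1@[27:27]
[28] read 'b'  n12⇒n13  emit P1@[28:28],P3@[25:28]
[29] read 'b'  n13⇒n7 (fail-walked)  emit P1@[29:29]
[30] read 'a'  n7⇒n8
[31] read 'c'  n8⇒n9  emit P2@[27:31],P4@[30:31],P7@[29:31]
[32] read 'c'  n9⇒n0 (fail-walked)
[33] read 'a'  n0⇒n10
[34] read 'a'  n10⇒n17
[35] read 'c'  n17⇒n18  emit P4@[34:35]
[36] read 'a'  n18⇒n19
[37] read 'c'  n19⇒n20  emit P4@[36:37],P6@[33:37]
[38] read 'b'  n20⇒n12 (fail-walked)  emit P1@[38:38]
[39] read 'c'  n12⇒n2 (fail-walked)

All matches (sorted): [[2,1],[5,4],[7,4],[7,6],[8,1],[11,1],[15,0],[15,4],[16,1],[20,4],[22,1],[26,0],[26,4],[27,1],[28,1],[28,3],[29,1],[31,2],[31,4],[31,7],[35,4],[37,4],[37,6],[38,1]]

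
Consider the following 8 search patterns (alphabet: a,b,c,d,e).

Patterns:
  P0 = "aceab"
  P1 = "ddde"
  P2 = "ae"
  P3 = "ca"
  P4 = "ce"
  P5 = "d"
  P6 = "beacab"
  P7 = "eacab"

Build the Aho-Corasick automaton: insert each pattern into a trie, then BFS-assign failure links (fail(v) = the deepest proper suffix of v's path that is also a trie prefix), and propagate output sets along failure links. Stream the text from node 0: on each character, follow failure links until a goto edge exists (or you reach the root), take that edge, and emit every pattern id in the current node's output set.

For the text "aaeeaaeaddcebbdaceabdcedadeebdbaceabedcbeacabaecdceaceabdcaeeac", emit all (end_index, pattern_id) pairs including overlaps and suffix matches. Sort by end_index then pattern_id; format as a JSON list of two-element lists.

Build:
Trie nodes:
  n0 'ε': a→1 b→14 c→11 d→6 e→20
  n1 'a': c→2 e→10
  n2 'ac': e→3
  n3 'ace': a→4
  n4 'acea': b→5
  n5 'aceab': ·  ←P0
  n6 'd': d→7  ←P5
  n7 'dd': d→8
  n8 'ddd': e→9
  n9 'ddde': ·  ←P1
  n10 'ae': ·  ←P2
  n11 'c': a→12 e→13
  n12 'ca': ·  ←P3
  n13 'ce': ·  ←P4
  n14 'b': e→15
  n15 'be': a→16
  n16 'bea': c→17
  n17 'beac': a→18
  n18 'beaca': b→19
  n19 'beacab': ·  ←P6
  n20 'e': a→21
  n21 'ea': c→22
  n22 'eac': a→23
  n23 'eaca': b→24
  n24 'eacab': ·  ←P7

Failure links (BFS by depth):
  fail(1) 'a': from fail(0)=0 chase 'a': 0 ⇒ 0;  out=∅∪out(0)=∅
  fail(6) 'd': from fail(0)=0 chase 'd': 0 ⇒ 0;  out={5}∪out(0)={5}
  fail(11) 'c': from fail(0)=0 chase 'c': 0 ⇒ 0;  out=∅∪out(0)=∅
  fail(14) 'b': from fail(0)=0 chase 'b': 0 ⇒ 0;  out=∅∪out(0)=∅
  fail(20) 'e': from fail(0)=0 chase 'e': 0 ⇒ 0;  out=∅∪out(0)=∅
  fail(2) 'ac': from fail(1)=0 chase 'c': 0 ⇒ 11;  out=∅∪out(11)=∅
  fail(7) 'dd': from fail(6)=0 chase 'd': 0 ⇒ 6;  out=∅∪out(6)={5}
  fail(10) 'ae': from fail(1)=0 chase 'e': 0 ⇒ 20;  out={2}∪out(20)={2}
  fail(12) 'ca': from fail(11)=0 chase 'a': 0 ⇒ 1;  out={3}∪out(1)={3}
  fail(13) 'ce': from fail(11)=0 chase 'e': 0 ⇒ 20;  out={4}∪out(20)={4}
  fail(15) 'be': from fail(14)=0 chase 'e': 0 ⇒ 20;  out=∅∪out(20)=∅
  fail(21) 'ea': from fail(20)=0 chase 'a': 0 ⇒ 1;  out=∅∪out(1)=∅
  fail(3) 'ace': from fail(2)=11 chase 'e': 11 ⇒ 13;  out=∅∪out(13)={4}
  fail(8) 'ddd': from fail(7)=6 chase 'd': 6 ⇒ 7;  out=∅∪out(7)={5}
  fail(16) 'bea': from fail(15)=20 chase 'a': 20 ⇒ 21;  out=∅∪out(21)=∅
  fail(22) 'eac': from fail(21)=1 chase 'c': 1 ⇒ 2;  out=∅∪out(2)=∅
  fail(4) 'acea': from fail(3)=13 chase 'a': 13→20 ⇒ 21;  out=∅∪out(21)=∅
  fail(9) 'ddde': from fail(8)=7 chase 'e': 7→6→0 ⇒ 20;  out={1}∪out(20)={1}
  fail(17) 'beac': from fail(16)=21 chase 'c': 21 ⇒ 22;  out=∅∪out(22)=∅
  fail(23) 'eaca': from fail(22)=2 chase 'a': 2→11 ⇒ 12;  out=∅∪out(12)={3}
  fail(5) 'aceab': from fail(4)=21 chase 'b': 21→1→0 ⇒ 14;  out={0}∪out(14)={0}
  fail(18) 'beaca': from fail(17)=22 chase 'a': 22 ⇒ 23;  out=∅∪out(23)={3}
  fail(24) 'eacab': from fail(23)=12 chase 'b': 12→1→0 ⇒ 14;  out={7}∪out(14)={7}
  fail(19) 'beacab': from fail(18)=23 chase 'b': 23 ⇒ 24;  out={6}∪out(24)={6,7}

Scan:
pos 0 'a': at 1
pos 1 'a': at 1 (fail-walked)
pos 2 'e': at 10  ** P2@[1:2]
pos 3 'e': at 20 (fail-walked)
pos 4 'a': at 21
pos 5 'a': at 1 (fail-walked)
pos 6 'e': at 10  ** P2@[5:6]
pos 7 'a': at 21 (fail-walked)
pos 8 'd': at 6 (fail-walked)  ** P5@[8:8]
pos 9 'd': at 7  ** P5@[9:9]
pos 10 'c': at 11 (fail-walked)
pos 11 'e': at 13  ** P4@[10:11]
pos 12 'b': at 14 (fail-walked)
pos 13 'b': at 14 (fail-walked)
pos 14 'd': at 6 (fail-walked)  ** P5@[14:14]
pos 15 'a': at 1 (fail-walked)
pos 16 'c': at 2
pos 17 'e': at 3  ** P4@[16:17]
pos 18 'a': at 4
pos 19 'b': at 5  ** P0@[15:19]
pos 20 'd': at 6 (fail-walked)  ** P5@[20:20]
pos 21 'c': at 11 (fail-walked)
pos 22 'e': at 13  ** P4@[21:22]
pos 23 'd': at 6 (fail-walked)  ** P5@[23:23]
pos 24 'a': at 1 (fail-walked)
pos 25 'd': at 6 (fail-walked)  ** P5@[25:25]
pos 26 'e': at 20 (fail-walked)
pos 27 'e': at 20 (fail-walked)
pos 28 'b': at 14 (fail-walked)
pos 29 'd': at 6 (fail-walked)  ** P5@[29:29]
pos 30 'b': at 14 (fail-walked)
pos 31 'a': at 1 (fail-walked)
pos 32 'c': at 2
pos 33 'e': at 3  ** P4@[32:33]
pos 34 'a': at 4
pos 35 'b': at 5  ** P0@[31:35]
pos 36 'e': at 15 (fail-walked)
pos 37 'd': at 6 (fail-walked)  ** P5@[37:37]
pos 38 'c': at 11 (fail-walked)
pos 39 'b': at 14 (fail-walked)
pos 40 'e': at 15
pos 41 'a': at 16
pos 42 'c': at 17
pos 43 'a': at 18  ** P3@[42:43]
pos 44 'b': at 19  ** P6@[39:44],P7@[40:44]
pos 45 'a': at 1 (fail-walked)
pos 46 'e': at 10  ** P2@[45:46]
pos 47 'c': at 11 (fail-walked)
pos 48 'd': at 6 (fail-walked)  ** P5@[48:48]
pos 49 'c': at 11 (fail-walked)
pos 50 'e': at 13  ** P4@[49:50]
pos 51 'a': at 21 (fail-walked)
pos 52 'c': at 22
pos 53 'e': at 3 (fail-walked)  ** P4@[52:53]
pos 54 'a': at 4
pos 55 'b': at 5  ** P0@[51:55]
pos 56 'd': at 6 (fail-walked)  ** P5@[56:56]
pos 57 'c': at 11 (fail-walked)
pos 58 'a': at 12  ** P3@[57:58]
pos 59 'e': at 10 (fail-walked)  ** P2@[58:59]
pos 60 'e': at 20 (fail-walked)
pos 61 'a': at 21
pos 62 'c': at 22

Matches: [[2,2],[6,2],[8,5],[9,5],[11,4],[14,5],[17,4],[19,0],[20,5],[22,4],[23,5],[25,5],[29,5],[33,4],[35,0],[37,5],[43,3],[44,6],[44,7],[46,2],[48,5],[50,4],[53,4],[55,0],[56,5],[58,3],[59,2]]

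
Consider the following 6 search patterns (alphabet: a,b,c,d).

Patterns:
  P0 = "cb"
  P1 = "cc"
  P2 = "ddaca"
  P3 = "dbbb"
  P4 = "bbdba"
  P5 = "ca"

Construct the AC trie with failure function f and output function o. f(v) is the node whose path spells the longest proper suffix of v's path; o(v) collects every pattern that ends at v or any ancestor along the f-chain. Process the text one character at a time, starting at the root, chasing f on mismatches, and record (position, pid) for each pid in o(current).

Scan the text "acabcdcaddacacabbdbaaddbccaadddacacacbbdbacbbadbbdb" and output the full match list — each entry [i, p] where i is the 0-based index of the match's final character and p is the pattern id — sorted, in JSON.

Construct AC machine:
Trie nodes:
  0='ε' goto b→12 c→1 d→4
  1='c' goto a→17 b→2 c→3
  2='cb' goto ·  ←P0
  3='cc' goto ·  ←P1
  4='d' goto b→9 d→5
  5='dd' goto a→6
  6='dda' goto c→7
  7='ddac' goto a→8
  8='ddaca' goto ·  ←P2
  9='db' goto b→10
  10='dbb' goto b→11
  11='dbbb' goto ·  ←P3
  12='b' goto b→13
  13='bb' goto d→14
  14='bbd' goto b→15
  15='bbdb' goto a→16
  16='bbdba' goto ·  ←P4
  17='ca' goto ·  ←P5

Failure links (BFS by depth):
  n1('c'): parent n0 fail=0; on 'c' 0 → fail=0;  out ∅∪∅=∅
  n4('d'): parent n0 fail=0; on 'd' 0 → fail=0;  out ∅∪∅=∅
  n12('b'): parent n0 fail=0; on 'b' 0 → fail=0;  out ∅∪∅=∅
  n2('cb'): parent n1 fail=0; on 'b' 0 → fail=12;  out {0}∪∅={0}
  n3('cc'): parent n1 fail=0; on 'c' 0 → fail=1;  out {1}∪∅={1}
  n5('dd'): parent n4 fail=0; on 'd' 0 → fail=4;  out ∅∪∅=∅
  n9('db'): parent n4 fail=0; on 'b' 0 → fail=12;  out ∅∪∅=∅
  n13('bb'): parent n12 fail=0; on 'b' 0 → fail=12;  out ∅∪∅=∅
  n17('ca'): parent n1 fail=0; on 'a' 0 → fail=0;  out {5}∪∅={5}
  n6('dda'): parent n5 fail=4; on 'a' 4→0 → fail=0;  out ∅∪∅=∅
  n10('dbb'): parent n9 fail=12; on 'b' 12 → fail=13;  out ∅∪∅=∅
  n14('bbd'): parent n13 fail=12; on 'd' 12→0 → fail=4;  out ∅∪∅=∅
  n7('ddac'): parent n6 fail=0; on 'c' 0 → fail=1;  out ∅∪∅=∅
  n11('dbbb'): parent n10 fail=13; on 'b' 13→12 → fail=13;  out {3}∪∅={3}
  n15('bbdb'): parent n14 fail=4; on 'b' 4 → fail=9;  out ∅∪∅=∅
  n8('ddaca'): parent n7 fail=1; on 'a' 1 → fail=17;  out {2}∪{5}={2,5}
  n16('bbdba'): parent n15 fail=9; on 'a' 9→12→0 → fail=0;  out {4}∪∅={4}

Text stream:
i=0 'a': node 0→0
i=1 'c': node 0→1
i=2 'a': node 1→17  ** P5@[1:2]
i=3 'b': node 17→12 ·f
i=4 'c': node 12→1 ·f
i=5 'd': node 1→4 ·f
i=6 'c': node 4→1 ·f
i=7 'a': node 1→17  ** P5@[6:7]
i=8 'd': node 17→4 ·f
i=9 'd': node 4→5
i=10 'a': node 5→6
i=11 'c': node 6→7
i=12 'a': node 7→8  ** P2@[8:12],P5@[11:12]
i=13 'c': node 8→1 ·f
i=14 'a': node 1→17  ** P5@[13:14]
i=15 'b': node 17→12 ·f
i=16 'b': node 12→13
i=17 'd': node 13→14
i=18 'b': node 14→15
i=19 'a': node 15→16  ** P4@[15:19]
i=20 'a': node 16→0 ·f
i=21 'd': node 0→4
i=22 'd': node 4→5
i=23 'b': node 5→9 ·f
i=24 'c': node 9→1 ·f
i=25 'c': node 1→3  ** P1@[24:25]
i=26 'a': node 3→17 ·f  ** P5@[25:26]
i=27 'a': node 17→0 ·f
i=28 'd': node 0→4
i=29 'd': node 4→5
i=30 'd': node 5→5 ·f
i=31 'a': node 5→6
i=32 'c': node 6→7
i=33 'a': node 7→8  ** P2@[29:33],P5@[32:33]
i=34 'c': node 8→1 ·f
i=35 'a': node 1→17  ** P5@[34:35]
i=36 'c': node 17→1 ·f
i=37 'b': node 1→2  ** P0@[36:37]
i=38 'b': node 2→13 ·f
i=39 'd': node 13→14
i=40 'b': node 14→15
i=41 'a': node 15→16  ** P4@[37:41]
i=42 'c': node 16→1 ·f
i=43 'b': node 1→2  ** P0@[42:43]
i=44 'b': node 2→13 ·f
i=45 'a': node 13→0 ·f
i=46 'd': node 0→4
i=47 'b': node 4→9
i=48 'b': node 9→10
i=49 'd': node 10→14 ·f
i=50 'b': node 14→15

All matches (sorted): [[2,5],[7,5],[12,2],[12,5],[14,5],[19,4],[25,1],[26,5],[33,2],[33,5],[35,5],[37,0],[41,4],[43,0]]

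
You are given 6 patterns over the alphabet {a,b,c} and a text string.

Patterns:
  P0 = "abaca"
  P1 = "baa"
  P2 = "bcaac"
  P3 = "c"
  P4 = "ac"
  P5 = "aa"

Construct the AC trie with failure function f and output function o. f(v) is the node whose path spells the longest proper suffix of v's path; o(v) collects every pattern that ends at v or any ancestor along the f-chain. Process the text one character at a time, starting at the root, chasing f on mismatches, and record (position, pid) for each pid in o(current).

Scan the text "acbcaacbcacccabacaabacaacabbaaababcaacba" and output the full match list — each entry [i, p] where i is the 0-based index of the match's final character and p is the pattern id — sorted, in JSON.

Construct AC machine:
Trie nodes:
  0='ε' goto a→1 b→6 c→13
  1='a' goto a→15 b→2 c→14
  2='ab' goto a→3
  3='aba' goto c→4
  4='abac' goto a→5
  5='abaca' goto ·  [P0 ends]
  6='b' goto a→7 c→9
  7='ba' goto a→8
  8='baa' goto ·  [P1 ends]
  9='bc' goto a→10
  10='bca' goto a→11
  11='bcaa' goto c→12
  12='bcaac' goto ·  [P2 ends]
  13='c' goto ·  [P3 ends]
  14='ac' goto ·  [P4 ends]
  15='aa' goto ·  [P5 ends]

BFS fail/out derivation:
  fail(1) 'a': from fail(0)=0 chase 'a': 0 ⇒ 0;  out=∅∪out(0)=∅
  fail(6) 'b': from fail(0)=0 chase 'b': 0 ⇒ 0;  out=∅∪out(0)=∅
  fail(13) 'c': from fail(0)=0 chase 'c': 0 ⇒ 0;  out={3}∪out(0)={3}
  fail(2) 'ab': from fail(1)=0 chase 'b': 0 ⇒ 6;  out=∅∪out(6)=∅
  fail(7) 'ba': from fail(6)=0 chase 'a': 0 ⇒ 1;  out=∅∪out(1)=∅
  fail(9) 'bc': from fail(6)=0 chase 'c': 0 ⇒ 13;  out=∅∪out(13)={3}
  fail(14) 'ac': from fail(1)=0 chase 'c': 0 ⇒ 13;  out={4}∪out(13)={3,4}
  fail(15) 'aa': from fail(1)=0 chase 'a': 0 ⇒ 1;  out={5}∪out(1)={5}
  fail(3) 'aba': from fail(2)=6 chase 'a': 6 ⇒ 7;  out=∅∪out(7)=∅
  fail(8) 'baa': from fail(7)=1 chase 'a': 1 ⇒ 15;  out={1}∪out(15)={1,5}
  fail(10) 'bca': from fail(9)=13 chase 'a': 13→0 ⇒ 1;  out=∅∪out(1)=∅
  fail(4) 'abac': from fail(3)=7 chase 'c': 7→1 ⇒ 14;  out=∅∪out(14)={3,4}
  fail(11) 'bcaa': from fail(10)=1 chase 'a': 1 ⇒ 15;  out=∅∪out(15)={5}
  fail(5) 'abaca': from fail(4)=14 chase 'a': 14→13→0 ⇒ 1;  out={0}∪out(1)={0}
  fail(12) 'bcaac': from fail(11)=15 chase 'c': 15→1 ⇒ 14;  out={2}∪out(14)={2,3,4}

Run:
i=0 'a': node 0→1
i=1 'c': node 1→14  ** P3@[1:1],P4@[0:1]
i=2 'b': node 14→6 (via fail)
i=3 'c': node 6→9  ** P3@[3:3]
i=4 'a': node 9→10
i=5 'a': node 10→11  ** P5@[4:5]
i=6 'c': node 11→12  ** P2@[2:6],P3@[6:6],P4@[5:6]
i=7 'b': node 12→6 (via fail)
i=8 'c': node 6→9  ** P3@[8:8]
i=9 'a': node 9→10
i=10 'c': node 10→14 (via fail)  ** P3@[10:10],P4@[9:10]
i=11 'c': node 14→13 (via fail)  ** P3@[11:11]
i=12 'c': node 13→13 (via fail)  ** P3@[12:12]
i=13 'a': node 13→1 (via fail)
i=14 'b': node 1→2
i=15 'a': node 2→3
i=16 'c': node 3→4  ** P3@[16:16],P4@[15:16]
i=17 'a': node 4→5  ** P0@[13:17]
i=18 'a': node 5→15 (via fail)  ** P5@[17:18]
i=19 'b': node 15→2 (via fail)
i=20 'a': node 2→3
i=21 'c': node 3→4  ** P3@[21:21],P4@[20:21]
i=22 'a': node 4→5  ** P0@[18:22]
i=23 'a': node 5→15 (via fail)  ** P5@[22:23]
i=24 'c': node 15→14 (via fail)  ** P3@[24:24],P4@[23:24]
i=25 'a': node 14→1 (via fail)
i=26 'b': node 1→2
i=27 'b': node 2→6 (via fail)
i=28 'a': node 6→7
i=29 'a': node 7→8  ** P1@[27:29],P5@[28:29]
i=30 'a': node 8→15 (via fail)  ** P5@[29:30]
i=31 'b': node 15→2 (via fail)
i=32 'a': node 2→3
i=33 'b': node 3→2 (via fail)
i=34 'c': node 2→9 (via fail)  ** P3@[34:34]
i=35 'a': node 9→10
i=36 'a': node 10→11  ** P5@[35:36]
i=37 'c': node 11→12  ** P2@[33:37],P3@[37:37],P4@[36:37]
i=38 'b': node 12→6 (via fail)
i=39 'a': node 6→7

All matches (sorted): [[1,3],[1,4],[3,3],[5,5],[6,2],[6,3],[6,4],[8,3],[10,3],[10,4],[11,3],[12,3],[16,3],[16,4],[17,0],[18,5],[21,3],[21,4],[22,0],[23,5],[24,3],[24,4],[29,1],[29,5],[30,5],[34,3],[36,5],[37,2],[37,3],[37,4]]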